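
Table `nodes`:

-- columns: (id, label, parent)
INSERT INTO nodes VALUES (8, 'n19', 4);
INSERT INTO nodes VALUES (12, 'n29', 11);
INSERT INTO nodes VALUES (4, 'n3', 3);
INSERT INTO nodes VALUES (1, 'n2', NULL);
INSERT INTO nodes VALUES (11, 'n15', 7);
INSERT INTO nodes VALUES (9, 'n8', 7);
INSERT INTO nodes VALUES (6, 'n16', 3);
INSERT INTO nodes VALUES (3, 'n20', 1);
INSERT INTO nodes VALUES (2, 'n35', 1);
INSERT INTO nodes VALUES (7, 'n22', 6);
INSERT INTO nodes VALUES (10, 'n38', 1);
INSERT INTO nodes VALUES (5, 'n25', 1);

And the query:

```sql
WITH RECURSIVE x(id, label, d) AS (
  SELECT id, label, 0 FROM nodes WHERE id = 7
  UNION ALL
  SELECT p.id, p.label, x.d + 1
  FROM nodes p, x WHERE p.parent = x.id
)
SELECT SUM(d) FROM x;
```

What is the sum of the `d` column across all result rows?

4

Base: id=7 (n22) at d 0.
Iteration 1: rows with parent in {7} -> n8 (id 9, d 1), n15 (id 11, d 1).
Iteration 2: rows with parent in {9,11} -> n29 (id 12, d 2).
Iteration 3: no rows with parent in {12}; recursion stops.
SUM(d) = 0 + 1 + 1 + 2 = 4.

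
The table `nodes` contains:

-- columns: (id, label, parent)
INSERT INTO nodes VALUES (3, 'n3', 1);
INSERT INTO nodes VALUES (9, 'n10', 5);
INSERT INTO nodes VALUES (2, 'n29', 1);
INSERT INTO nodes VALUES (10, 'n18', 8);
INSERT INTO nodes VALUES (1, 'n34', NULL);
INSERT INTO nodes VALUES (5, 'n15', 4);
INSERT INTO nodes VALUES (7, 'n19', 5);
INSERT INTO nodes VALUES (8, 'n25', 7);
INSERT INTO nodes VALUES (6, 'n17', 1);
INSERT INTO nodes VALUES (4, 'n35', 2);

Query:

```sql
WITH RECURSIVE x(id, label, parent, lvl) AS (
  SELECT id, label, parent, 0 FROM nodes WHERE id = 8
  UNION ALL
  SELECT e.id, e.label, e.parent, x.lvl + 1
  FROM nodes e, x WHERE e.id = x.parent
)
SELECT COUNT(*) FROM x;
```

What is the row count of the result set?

6

Base: id=8 (n25), parent=7, lvl 0.
Iteration 1: join on id=7 -> n19 (id 7, parent=5, lvl 1).
Iteration 2: join on id=5 -> n15 (id 5, parent=4, lvl 2).
Iteration 3: join on id=4 -> n35 (id 4, parent=2, lvl 3).
Iteration 4: join on id=2 -> n29 (id 2, parent=1, lvl 4).
Iteration 5: join on id=1 -> n34 (id 1, parent=NULL, lvl 5).
Iteration 6: parent is NULL; no match; recursion stops.
Total rows emitted: 6.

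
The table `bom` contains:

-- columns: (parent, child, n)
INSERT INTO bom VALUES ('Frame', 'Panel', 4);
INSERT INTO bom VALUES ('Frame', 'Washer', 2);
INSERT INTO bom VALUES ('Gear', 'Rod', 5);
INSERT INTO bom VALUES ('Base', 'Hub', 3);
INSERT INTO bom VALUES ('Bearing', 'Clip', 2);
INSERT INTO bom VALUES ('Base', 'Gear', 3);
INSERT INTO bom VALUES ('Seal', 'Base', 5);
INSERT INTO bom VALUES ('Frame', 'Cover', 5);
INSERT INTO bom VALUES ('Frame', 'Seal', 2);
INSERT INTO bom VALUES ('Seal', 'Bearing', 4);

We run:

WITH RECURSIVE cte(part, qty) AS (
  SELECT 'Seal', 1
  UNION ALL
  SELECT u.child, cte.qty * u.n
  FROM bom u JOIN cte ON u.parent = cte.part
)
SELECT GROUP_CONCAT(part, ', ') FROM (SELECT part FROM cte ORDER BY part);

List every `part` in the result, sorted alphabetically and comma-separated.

Base: (Seal, qty=1).
Iteration 1: components of {Seal} -> Base = 1*5 = 5, Bearing = 1*4 = 4.
Iteration 2: components of {Base,Bearing} -> Clip = 4*2 = 8, Gear = 5*3 = 15, Hub = 5*3 = 15.
Iteration 3: components of {Clip,Gear,Hub} -> Rod = 15*5 = 75.
Iteration 4: no further components; recursion stops.

Base, Bearing, Clip, Gear, Hub, Rod, Seal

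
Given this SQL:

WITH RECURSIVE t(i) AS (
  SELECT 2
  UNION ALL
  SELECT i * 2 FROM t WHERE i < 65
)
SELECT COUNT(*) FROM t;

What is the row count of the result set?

7

Base: i=2.
Iteration 1: 2 < 65 holds -> i = 2 * 2 = 4.
Iteration 2: 4 < 65 holds -> i = 4 * 2 = 8.
Iteration 3: 8 < 65 holds -> i = 8 * 2 = 16.
Iteration 4: 16 < 65 holds -> i = 16 * 2 = 32.
Iteration 5: 32 < 65 holds -> i = 32 * 2 = 64.
Iteration 6: 64 < 65 holds -> i = 64 * 2 = 128.
Iteration 7: 128 < 65 fails; recursion stops.
Total rows emitted: 7.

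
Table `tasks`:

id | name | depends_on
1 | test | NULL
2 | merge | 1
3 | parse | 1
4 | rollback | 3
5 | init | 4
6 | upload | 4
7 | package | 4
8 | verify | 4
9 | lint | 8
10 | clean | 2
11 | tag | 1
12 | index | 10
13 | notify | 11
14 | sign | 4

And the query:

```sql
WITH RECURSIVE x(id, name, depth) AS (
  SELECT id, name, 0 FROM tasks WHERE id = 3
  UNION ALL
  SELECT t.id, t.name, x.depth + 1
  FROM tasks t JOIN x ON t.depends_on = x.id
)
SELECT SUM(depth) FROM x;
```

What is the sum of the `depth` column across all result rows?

14

Base: id=3 (parse) at depth 0.
Iteration 1: rows with depends_on in {3} -> rollback (id 4, depth 1).
Iteration 2: rows with depends_on in {4} -> init (id 5, depth 2), upload (id 6, depth 2), package (id 7, depth 2), verify (id 8, depth 2), sign (id 14, depth 2).
Iteration 3: rows with depends_on in {5,6,7,8,14} -> lint (id 9, depth 3).
Iteration 4: no rows with depends_on in {9}; recursion stops.
SUM(depth) = 0 + 1 + 2 + 2 + 2 + 2 + 2 + 3 = 14.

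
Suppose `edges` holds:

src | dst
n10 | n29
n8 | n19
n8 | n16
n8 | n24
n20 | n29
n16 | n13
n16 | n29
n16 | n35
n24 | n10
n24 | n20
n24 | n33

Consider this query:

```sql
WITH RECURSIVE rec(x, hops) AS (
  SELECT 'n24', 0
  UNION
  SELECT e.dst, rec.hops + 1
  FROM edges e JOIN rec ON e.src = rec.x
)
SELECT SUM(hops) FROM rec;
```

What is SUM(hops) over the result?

Base: (n24, hops=0).
Iteration 1: edges from {n24} -> (n10, hops=1), (n20, hops=1), (n33, hops=1).
Iteration 2: edges from {n10,n20,n33} -> (n29, hops=2). [UNION drops 1 duplicate row(s)]
Iteration 3: no outgoing edges from {n29}; recursion stops.
SUM(hops) = 0 + 1 + 1 + 1 + 2 = 5.

5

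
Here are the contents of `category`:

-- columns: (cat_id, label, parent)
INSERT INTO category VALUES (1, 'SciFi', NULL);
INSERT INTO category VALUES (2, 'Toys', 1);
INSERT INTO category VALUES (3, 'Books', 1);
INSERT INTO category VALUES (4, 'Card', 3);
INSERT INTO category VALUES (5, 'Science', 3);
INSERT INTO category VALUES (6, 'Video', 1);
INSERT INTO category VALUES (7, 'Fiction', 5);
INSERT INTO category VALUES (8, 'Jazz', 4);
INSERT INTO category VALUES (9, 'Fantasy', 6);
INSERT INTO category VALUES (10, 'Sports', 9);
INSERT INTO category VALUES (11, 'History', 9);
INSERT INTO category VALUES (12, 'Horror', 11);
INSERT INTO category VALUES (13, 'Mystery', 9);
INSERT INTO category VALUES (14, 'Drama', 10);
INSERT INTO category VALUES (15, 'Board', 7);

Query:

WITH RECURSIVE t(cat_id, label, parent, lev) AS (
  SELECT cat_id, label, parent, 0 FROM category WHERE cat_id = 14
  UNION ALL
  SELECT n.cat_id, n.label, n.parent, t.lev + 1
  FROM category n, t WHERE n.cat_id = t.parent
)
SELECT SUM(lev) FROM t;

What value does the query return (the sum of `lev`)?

10

Base: cat_id=14 (Drama), parent=10, lev 0.
Iteration 1: join on cat_id=10 -> Sports (id 10, parent=9, lev 1).
Iteration 2: join on cat_id=9 -> Fantasy (id 9, parent=6, lev 2).
Iteration 3: join on cat_id=6 -> Video (id 6, parent=1, lev 3).
Iteration 4: join on cat_id=1 -> SciFi (id 1, parent=NULL, lev 4).
Iteration 5: parent is NULL; no match; recursion stops.
SUM(lev) = 0 + 1 + 2 + 3 + 4 = 10.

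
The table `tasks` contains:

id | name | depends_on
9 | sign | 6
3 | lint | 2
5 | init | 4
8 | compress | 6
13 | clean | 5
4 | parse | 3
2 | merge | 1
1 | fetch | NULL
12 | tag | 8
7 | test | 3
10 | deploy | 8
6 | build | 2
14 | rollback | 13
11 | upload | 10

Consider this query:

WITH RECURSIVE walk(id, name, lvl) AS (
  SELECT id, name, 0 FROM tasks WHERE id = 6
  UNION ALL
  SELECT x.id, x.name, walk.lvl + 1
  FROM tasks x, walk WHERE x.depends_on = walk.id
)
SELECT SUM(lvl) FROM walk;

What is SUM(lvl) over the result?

9

Base: id=6 (build) at lvl 0.
Iteration 1: rows with depends_on in {6} -> compress (id 8, lvl 1), sign (id 9, lvl 1).
Iteration 2: rows with depends_on in {8,9} -> deploy (id 10, lvl 2), tag (id 12, lvl 2).
Iteration 3: rows with depends_on in {10,12} -> upload (id 11, lvl 3).
Iteration 4: no rows with depends_on in {11}; recursion stops.
SUM(lvl) = 0 + 1 + 1 + 2 + 2 + 3 = 9.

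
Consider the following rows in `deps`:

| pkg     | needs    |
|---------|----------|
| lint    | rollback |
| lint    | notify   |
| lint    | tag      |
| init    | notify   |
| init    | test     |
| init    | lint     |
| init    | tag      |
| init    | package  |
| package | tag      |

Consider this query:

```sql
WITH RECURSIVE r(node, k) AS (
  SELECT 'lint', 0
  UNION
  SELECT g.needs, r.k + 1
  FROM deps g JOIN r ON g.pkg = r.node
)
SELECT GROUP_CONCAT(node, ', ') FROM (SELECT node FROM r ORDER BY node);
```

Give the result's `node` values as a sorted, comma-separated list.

Base: (lint, k=0).
Iteration 1: edges from {lint} -> (notify, k=1), (rollback, k=1), (tag, k=1).
Iteration 2: no outgoing edges from {notify,rollback,tag}; recursion stops.

lint, notify, rollback, tag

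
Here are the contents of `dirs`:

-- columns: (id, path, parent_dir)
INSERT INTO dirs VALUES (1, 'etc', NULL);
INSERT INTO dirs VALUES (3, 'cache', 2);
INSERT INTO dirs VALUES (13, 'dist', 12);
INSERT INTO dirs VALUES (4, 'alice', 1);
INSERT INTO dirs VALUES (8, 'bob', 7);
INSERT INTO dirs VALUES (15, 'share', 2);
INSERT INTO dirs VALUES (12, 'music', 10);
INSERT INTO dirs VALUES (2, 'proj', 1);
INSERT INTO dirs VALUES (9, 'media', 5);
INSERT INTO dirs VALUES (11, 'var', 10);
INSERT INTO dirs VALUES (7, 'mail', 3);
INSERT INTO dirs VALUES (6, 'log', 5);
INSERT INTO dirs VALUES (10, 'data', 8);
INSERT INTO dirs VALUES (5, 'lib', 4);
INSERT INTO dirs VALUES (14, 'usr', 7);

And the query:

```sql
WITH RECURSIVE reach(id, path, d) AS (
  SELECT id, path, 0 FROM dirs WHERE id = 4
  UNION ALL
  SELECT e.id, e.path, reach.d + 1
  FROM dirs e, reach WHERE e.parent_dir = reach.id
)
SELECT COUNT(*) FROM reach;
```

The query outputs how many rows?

Base: id=4 (alice) at d 0.
Iteration 1: rows with parent_dir in {4} -> lib (id 5, d 1).
Iteration 2: rows with parent_dir in {5} -> log (id 6, d 2), media (id 9, d 2).
Iteration 3: no rows with parent_dir in {6,9}; recursion stops.
Total rows emitted: 4.

4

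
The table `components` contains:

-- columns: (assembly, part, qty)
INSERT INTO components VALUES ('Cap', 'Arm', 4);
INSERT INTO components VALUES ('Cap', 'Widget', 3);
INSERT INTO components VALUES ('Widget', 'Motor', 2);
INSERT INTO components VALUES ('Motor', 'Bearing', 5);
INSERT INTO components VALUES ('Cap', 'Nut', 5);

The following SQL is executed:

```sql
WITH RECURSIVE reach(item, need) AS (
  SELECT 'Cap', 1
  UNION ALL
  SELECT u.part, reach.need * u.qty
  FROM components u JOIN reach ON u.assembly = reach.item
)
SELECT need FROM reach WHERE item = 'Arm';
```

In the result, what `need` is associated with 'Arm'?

4

Base: (Cap, need=1).
Iteration 1: components of {Cap} -> Arm = 1*4 = 4, Nut = 1*5 = 5, Widget = 1*3 = 3.
Iteration 2: components of {Arm,Nut,Widget} -> Motor = 3*2 = 6.
Iteration 3: components of {Motor} -> Bearing = 6*5 = 30.
Iteration 4: no further components; recursion stops.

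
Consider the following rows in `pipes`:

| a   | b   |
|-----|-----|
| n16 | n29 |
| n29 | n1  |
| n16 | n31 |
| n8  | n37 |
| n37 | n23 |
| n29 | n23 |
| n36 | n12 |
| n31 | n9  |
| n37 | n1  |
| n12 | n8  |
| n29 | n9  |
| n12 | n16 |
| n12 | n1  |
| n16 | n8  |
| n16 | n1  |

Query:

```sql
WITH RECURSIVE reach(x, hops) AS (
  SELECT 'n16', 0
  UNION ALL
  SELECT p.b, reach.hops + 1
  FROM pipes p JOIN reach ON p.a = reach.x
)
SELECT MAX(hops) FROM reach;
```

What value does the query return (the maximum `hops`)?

3

Base: (n16, hops=0).
Iteration 1: edges from {n16} -> (n1, hops=1), (n29, hops=1), (n31, hops=1), (n8, hops=1).
Iteration 2: edges from {n1,n29,n31,n8} -> (n1, hops=2), (n23, hops=2), (n37, hops=2), (n9, hops=2) x2. [UNION ALL keeps all 5 new rows, including repeats]
Iteration 3: edges from {n1,n23,n37,n9} -> (n1, hops=3), (n23, hops=3).
Iteration 4: no outgoing edges from {n1,n23}; recursion stops.
hops values: 0, 1, 1, 1, 1, 2, 2, 2, 2, 2, 3, 3; the maximum is 3.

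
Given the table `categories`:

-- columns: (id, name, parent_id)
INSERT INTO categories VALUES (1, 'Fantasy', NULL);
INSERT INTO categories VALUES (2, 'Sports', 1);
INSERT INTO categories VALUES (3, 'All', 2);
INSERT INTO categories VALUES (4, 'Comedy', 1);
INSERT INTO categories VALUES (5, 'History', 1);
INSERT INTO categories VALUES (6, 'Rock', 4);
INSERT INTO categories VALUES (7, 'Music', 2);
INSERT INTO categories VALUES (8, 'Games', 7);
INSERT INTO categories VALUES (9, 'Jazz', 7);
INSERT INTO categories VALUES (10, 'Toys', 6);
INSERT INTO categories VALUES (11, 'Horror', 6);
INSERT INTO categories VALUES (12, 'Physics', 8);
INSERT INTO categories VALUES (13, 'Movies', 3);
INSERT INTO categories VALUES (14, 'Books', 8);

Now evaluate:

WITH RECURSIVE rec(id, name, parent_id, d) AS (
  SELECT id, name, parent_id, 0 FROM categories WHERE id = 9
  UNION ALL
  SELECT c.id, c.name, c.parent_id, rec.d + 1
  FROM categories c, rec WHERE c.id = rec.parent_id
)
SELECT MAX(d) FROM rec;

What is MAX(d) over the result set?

Base: id=9 (Jazz), parent_id=7, d 0.
Iteration 1: join on id=7 -> Music (id 7, parent_id=2, d 1).
Iteration 2: join on id=2 -> Sports (id 2, parent_id=1, d 2).
Iteration 3: join on id=1 -> Fantasy (id 1, parent_id=NULL, d 3).
Iteration 4: parent_id is NULL; no match; recursion stops.
d values: 0, 1, 2, 3; the maximum is 3.

3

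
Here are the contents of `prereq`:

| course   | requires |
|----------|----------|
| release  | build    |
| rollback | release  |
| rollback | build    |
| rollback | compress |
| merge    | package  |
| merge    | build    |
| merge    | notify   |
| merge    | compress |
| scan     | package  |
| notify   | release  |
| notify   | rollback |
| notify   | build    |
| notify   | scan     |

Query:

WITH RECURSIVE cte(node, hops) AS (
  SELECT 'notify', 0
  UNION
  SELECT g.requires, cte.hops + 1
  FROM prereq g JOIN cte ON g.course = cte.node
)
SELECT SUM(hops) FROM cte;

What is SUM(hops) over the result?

Base: (notify, hops=0).
Iteration 1: edges from {notify} -> (build, hops=1), (release, hops=1), (rollback, hops=1), (scan, hops=1).
Iteration 2: edges from {build,release,rollback,scan} -> (build, hops=2), (compress, hops=2), (package, hops=2), (release, hops=2). [UNION drops 1 duplicate row(s)]
Iteration 3: edges from {build,compress,package,release} -> (build, hops=3).
Iteration 4: no outgoing edges from {build}; recursion stops.
SUM(hops) = 0 + 1 + 1 + 1 + 1 + 2 + 2 + 2 + 2 + 3 = 15.

15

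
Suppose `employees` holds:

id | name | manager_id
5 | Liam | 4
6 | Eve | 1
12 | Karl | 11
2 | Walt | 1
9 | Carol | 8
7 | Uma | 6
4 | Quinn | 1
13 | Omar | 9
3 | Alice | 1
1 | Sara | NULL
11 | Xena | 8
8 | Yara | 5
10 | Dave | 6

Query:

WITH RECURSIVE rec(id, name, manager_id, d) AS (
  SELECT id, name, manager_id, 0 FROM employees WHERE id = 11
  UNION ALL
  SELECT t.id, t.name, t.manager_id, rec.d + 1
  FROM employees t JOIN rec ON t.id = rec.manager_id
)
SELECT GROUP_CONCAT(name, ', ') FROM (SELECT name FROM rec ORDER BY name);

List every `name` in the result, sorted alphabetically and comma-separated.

Liam, Quinn, Sara, Xena, Yara

Base: id=11 (Xena), manager_id=8, d 0.
Iteration 1: join on id=8 -> Yara (id 8, manager_id=5, d 1).
Iteration 2: join on id=5 -> Liam (id 5, manager_id=4, d 2).
Iteration 3: join on id=4 -> Quinn (id 4, manager_id=1, d 3).
Iteration 4: join on id=1 -> Sara (id 1, manager_id=NULL, d 4).
Iteration 5: manager_id is NULL; no match; recursion stops.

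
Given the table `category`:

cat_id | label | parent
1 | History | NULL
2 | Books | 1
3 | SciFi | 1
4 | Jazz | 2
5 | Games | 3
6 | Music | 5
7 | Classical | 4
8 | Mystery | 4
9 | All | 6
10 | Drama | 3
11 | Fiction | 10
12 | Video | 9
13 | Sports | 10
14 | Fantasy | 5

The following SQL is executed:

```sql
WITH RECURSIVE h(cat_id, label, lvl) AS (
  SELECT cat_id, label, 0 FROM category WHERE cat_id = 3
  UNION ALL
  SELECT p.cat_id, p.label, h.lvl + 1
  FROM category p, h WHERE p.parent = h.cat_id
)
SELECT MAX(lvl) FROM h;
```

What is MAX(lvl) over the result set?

4

Base: cat_id=3 (SciFi) at lvl 0.
Iteration 1: rows with parent in {3} -> Games (id 5, lvl 1), Drama (id 10, lvl 1).
Iteration 2: rows with parent in {5,10} -> Music (id 6, lvl 2), Fiction (id 11, lvl 2), Sports (id 13, lvl 2), Fantasy (id 14, lvl 2).
Iteration 3: rows with parent in {6,11,13,14} -> All (id 9, lvl 3).
Iteration 4: rows with parent in {9} -> Video (id 12, lvl 4).
Iteration 5: no rows with parent in {12}; recursion stops.
lvl values: 0, 1, 1, 2, 2, 2, 2, 3, 4; the maximum is 4.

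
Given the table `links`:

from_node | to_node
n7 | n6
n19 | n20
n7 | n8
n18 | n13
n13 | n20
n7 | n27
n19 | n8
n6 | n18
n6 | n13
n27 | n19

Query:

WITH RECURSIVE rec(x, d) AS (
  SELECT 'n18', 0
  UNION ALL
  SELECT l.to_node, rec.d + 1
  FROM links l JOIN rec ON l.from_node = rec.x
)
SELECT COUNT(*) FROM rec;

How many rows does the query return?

3

Base: (n18, d=0).
Iteration 1: edges from {n18} -> (n13, d=1).
Iteration 2: edges from {n13} -> (n20, d=2).
Iteration 3: no outgoing edges from {n20}; recursion stops.
Total rows emitted: 3.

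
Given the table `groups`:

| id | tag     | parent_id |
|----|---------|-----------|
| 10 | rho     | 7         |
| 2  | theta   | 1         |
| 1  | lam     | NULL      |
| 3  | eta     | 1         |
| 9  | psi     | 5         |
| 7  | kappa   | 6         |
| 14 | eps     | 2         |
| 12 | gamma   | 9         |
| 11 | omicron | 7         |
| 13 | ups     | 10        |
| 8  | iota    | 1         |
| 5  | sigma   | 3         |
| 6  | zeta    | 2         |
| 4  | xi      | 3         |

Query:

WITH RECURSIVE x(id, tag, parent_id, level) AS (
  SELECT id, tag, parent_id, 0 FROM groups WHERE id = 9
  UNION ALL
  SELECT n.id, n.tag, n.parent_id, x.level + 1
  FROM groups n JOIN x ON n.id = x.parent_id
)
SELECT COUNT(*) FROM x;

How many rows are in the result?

Base: id=9 (psi), parent_id=5, level 0.
Iteration 1: join on id=5 -> sigma (id 5, parent_id=3, level 1).
Iteration 2: join on id=3 -> eta (id 3, parent_id=1, level 2).
Iteration 3: join on id=1 -> lam (id 1, parent_id=NULL, level 3).
Iteration 4: parent_id is NULL; no match; recursion stops.
Total rows emitted: 4.

4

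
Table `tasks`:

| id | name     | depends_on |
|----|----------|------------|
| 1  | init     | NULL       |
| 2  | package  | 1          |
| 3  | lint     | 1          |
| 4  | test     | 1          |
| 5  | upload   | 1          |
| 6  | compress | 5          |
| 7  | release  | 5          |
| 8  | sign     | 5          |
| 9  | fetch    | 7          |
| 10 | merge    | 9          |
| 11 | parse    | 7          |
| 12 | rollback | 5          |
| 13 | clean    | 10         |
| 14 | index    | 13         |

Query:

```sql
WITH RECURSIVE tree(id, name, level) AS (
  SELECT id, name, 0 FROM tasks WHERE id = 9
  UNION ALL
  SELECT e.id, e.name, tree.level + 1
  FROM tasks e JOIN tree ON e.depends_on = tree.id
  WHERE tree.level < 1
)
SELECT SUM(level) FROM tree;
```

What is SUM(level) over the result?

Base: id=9 (fetch) at level 0.
Iteration 1: rows with depends_on in {9} -> merge (id 10, level 1).
Iteration 2: level < 1 fails for all current rows; recursion stops.
SUM(level) = 0 + 1 = 1.

1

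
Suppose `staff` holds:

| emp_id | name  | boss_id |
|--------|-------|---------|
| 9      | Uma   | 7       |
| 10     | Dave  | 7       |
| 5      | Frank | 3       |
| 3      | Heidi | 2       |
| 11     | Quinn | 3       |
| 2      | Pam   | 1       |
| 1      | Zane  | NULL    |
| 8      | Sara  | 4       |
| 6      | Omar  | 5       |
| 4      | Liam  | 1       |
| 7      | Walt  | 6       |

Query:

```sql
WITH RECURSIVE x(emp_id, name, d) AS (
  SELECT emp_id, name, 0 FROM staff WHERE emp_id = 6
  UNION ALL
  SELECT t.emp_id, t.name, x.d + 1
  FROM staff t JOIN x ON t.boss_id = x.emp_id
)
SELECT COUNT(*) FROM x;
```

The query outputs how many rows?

Base: emp_id=6 (Omar) at d 0.
Iteration 1: rows with boss_id in {6} -> Walt (id 7, d 1).
Iteration 2: rows with boss_id in {7} -> Uma (id 9, d 2), Dave (id 10, d 2).
Iteration 3: no rows with boss_id in {9,10}; recursion stops.
Total rows emitted: 4.

4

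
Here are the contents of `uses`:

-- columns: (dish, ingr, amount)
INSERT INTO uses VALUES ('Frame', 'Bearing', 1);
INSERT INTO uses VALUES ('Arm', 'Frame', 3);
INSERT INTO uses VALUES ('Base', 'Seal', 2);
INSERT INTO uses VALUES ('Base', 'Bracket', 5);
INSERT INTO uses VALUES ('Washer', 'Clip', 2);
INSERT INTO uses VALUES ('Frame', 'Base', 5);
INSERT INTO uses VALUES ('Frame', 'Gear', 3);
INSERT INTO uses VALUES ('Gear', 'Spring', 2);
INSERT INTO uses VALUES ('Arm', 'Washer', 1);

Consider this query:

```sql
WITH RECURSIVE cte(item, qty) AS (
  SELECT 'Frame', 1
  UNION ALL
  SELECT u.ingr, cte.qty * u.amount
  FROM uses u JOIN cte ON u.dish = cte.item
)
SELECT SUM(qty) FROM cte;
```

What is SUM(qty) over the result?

51

Base: (Frame, qty=1).
Iteration 1: components of {Frame} -> Base = 1*5 = 5, Bearing = 1*1 = 1, Gear = 1*3 = 3.
Iteration 2: components of {Base,Bearing,Gear} -> Bracket = 5*5 = 25, Seal = 5*2 = 10, Spring = 3*2 = 6.
Iteration 3: no further components; recursion stops.
SUM(qty) = 1 + 3 + 5 + 1 + 6 + 10 + 25 = 51.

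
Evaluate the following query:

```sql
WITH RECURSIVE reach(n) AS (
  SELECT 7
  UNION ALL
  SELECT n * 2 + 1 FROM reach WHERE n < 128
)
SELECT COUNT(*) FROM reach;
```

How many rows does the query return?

Base: n=7.
Iteration 1: 7 < 128 holds -> n = 7 * 2 + 1 = 15.
Iteration 2: 15 < 128 holds -> n = 15 * 2 + 1 = 31.
Iteration 3: 31 < 128 holds -> n = 31 * 2 + 1 = 63.
Iteration 4: 63 < 128 holds -> n = 63 * 2 + 1 = 127.
Iteration 5: 127 < 128 holds -> n = 127 * 2 + 1 = 255.
Iteration 6: 255 < 128 fails; recursion stops.
Total rows emitted: 6.

6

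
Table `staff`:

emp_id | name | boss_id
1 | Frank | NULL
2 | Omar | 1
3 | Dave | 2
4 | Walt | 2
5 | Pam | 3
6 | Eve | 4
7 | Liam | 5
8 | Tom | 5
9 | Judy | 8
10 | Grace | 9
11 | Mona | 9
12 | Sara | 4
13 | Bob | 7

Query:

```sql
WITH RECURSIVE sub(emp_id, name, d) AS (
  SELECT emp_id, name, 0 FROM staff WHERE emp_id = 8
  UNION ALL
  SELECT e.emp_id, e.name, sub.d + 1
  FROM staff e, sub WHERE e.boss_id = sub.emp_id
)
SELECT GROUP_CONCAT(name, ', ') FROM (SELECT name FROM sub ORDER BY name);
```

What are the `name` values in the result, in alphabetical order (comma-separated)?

Base: emp_id=8 (Tom) at d 0.
Iteration 1: rows with boss_id in {8} -> Judy (id 9, d 1).
Iteration 2: rows with boss_id in {9} -> Grace (id 10, d 2), Mona (id 11, d 2).
Iteration 3: no rows with boss_id in {10,11}; recursion stops.

Grace, Judy, Mona, Tom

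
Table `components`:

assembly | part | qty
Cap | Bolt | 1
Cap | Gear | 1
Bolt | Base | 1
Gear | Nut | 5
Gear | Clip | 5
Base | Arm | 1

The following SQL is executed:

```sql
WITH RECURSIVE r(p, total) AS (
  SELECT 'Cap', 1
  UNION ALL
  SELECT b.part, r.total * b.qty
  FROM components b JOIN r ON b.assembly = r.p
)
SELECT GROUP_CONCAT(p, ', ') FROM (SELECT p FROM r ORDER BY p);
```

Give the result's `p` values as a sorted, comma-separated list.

Arm, Base, Bolt, Cap, Clip, Gear, Nut

Base: (Cap, total=1).
Iteration 1: components of {Cap} -> Bolt = 1*1 = 1, Gear = 1*1 = 1.
Iteration 2: components of {Bolt,Gear} -> Base = 1*1 = 1, Clip = 1*5 = 5, Nut = 1*5 = 5.
Iteration 3: components of {Base,Clip,Nut} -> Arm = 1*1 = 1.
Iteration 4: no further components; recursion stops.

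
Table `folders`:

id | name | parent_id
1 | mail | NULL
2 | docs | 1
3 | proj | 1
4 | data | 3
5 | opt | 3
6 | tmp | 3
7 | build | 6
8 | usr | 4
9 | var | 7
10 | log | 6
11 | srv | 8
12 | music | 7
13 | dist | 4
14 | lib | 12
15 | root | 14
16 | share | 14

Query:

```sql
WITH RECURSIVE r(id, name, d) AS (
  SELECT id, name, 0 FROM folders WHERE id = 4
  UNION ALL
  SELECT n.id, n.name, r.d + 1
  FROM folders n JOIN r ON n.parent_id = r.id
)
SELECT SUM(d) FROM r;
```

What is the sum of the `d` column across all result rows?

Base: id=4 (data) at d 0.
Iteration 1: rows with parent_id in {4} -> usr (id 8, d 1), dist (id 13, d 1).
Iteration 2: rows with parent_id in {8,13} -> srv (id 11, d 2).
Iteration 3: no rows with parent_id in {11}; recursion stops.
SUM(d) = 0 + 1 + 1 + 2 = 4.

4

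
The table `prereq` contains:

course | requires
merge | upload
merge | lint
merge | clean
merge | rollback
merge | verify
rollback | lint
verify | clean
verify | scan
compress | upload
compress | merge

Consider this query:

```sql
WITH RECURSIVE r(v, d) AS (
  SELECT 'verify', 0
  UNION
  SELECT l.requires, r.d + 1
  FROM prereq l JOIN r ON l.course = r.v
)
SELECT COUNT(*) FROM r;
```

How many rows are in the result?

Base: (verify, d=0).
Iteration 1: edges from {verify} -> (clean, d=1), (scan, d=1).
Iteration 2: no outgoing edges from {clean,scan}; recursion stops.
Total rows emitted: 3.

3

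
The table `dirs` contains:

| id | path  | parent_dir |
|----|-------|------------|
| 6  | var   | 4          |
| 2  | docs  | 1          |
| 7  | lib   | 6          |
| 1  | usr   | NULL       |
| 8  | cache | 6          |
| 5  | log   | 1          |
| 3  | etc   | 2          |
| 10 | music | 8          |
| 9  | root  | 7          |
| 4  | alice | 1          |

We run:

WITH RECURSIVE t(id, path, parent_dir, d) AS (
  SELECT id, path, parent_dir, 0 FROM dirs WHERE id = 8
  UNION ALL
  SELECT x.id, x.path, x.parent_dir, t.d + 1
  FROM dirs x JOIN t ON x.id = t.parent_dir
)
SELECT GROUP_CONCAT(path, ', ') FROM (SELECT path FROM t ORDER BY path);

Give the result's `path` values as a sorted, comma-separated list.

alice, cache, usr, var

Base: id=8 (cache), parent_dir=6, d 0.
Iteration 1: join on id=6 -> var (id 6, parent_dir=4, d 1).
Iteration 2: join on id=4 -> alice (id 4, parent_dir=1, d 2).
Iteration 3: join on id=1 -> usr (id 1, parent_dir=NULL, d 3).
Iteration 4: parent_dir is NULL; no match; recursion stops.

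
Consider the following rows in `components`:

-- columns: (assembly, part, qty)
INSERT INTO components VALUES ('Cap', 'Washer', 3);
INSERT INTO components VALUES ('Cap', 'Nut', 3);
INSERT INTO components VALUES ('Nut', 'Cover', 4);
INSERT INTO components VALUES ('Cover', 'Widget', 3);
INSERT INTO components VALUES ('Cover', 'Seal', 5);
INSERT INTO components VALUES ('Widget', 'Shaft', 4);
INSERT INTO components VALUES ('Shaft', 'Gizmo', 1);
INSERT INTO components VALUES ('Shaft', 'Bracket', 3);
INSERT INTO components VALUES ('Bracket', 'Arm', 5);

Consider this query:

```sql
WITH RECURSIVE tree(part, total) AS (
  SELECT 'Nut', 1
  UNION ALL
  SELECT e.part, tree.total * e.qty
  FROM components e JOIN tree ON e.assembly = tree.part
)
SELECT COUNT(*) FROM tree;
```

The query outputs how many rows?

8

Base: (Nut, total=1).
Iteration 1: components of {Nut} -> Cover = 1*4 = 4.
Iteration 2: components of {Cover} -> Seal = 4*5 = 20, Widget = 4*3 = 12.
Iteration 3: components of {Seal,Widget} -> Shaft = 12*4 = 48.
Iteration 4: components of {Shaft} -> Bracket = 48*3 = 144, Gizmo = 48*1 = 48.
Iteration 5: components of {Bracket,Gizmo} -> Arm = 144*5 = 720.
Iteration 6: no further components; recursion stops.
Total rows emitted: 8.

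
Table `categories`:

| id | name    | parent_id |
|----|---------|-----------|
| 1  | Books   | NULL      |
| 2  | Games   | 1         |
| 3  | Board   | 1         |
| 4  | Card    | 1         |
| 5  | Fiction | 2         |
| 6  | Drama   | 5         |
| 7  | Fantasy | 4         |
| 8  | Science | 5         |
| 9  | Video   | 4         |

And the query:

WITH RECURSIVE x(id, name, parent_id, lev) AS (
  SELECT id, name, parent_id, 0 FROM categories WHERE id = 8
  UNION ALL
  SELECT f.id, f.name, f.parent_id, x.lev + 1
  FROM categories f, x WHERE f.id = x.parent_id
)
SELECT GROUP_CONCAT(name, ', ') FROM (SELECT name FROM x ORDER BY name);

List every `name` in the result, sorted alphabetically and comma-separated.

Base: id=8 (Science), parent_id=5, lev 0.
Iteration 1: join on id=5 -> Fiction (id 5, parent_id=2, lev 1).
Iteration 2: join on id=2 -> Games (id 2, parent_id=1, lev 2).
Iteration 3: join on id=1 -> Books (id 1, parent_id=NULL, lev 3).
Iteration 4: parent_id is NULL; no match; recursion stops.

Books, Fiction, Games, Science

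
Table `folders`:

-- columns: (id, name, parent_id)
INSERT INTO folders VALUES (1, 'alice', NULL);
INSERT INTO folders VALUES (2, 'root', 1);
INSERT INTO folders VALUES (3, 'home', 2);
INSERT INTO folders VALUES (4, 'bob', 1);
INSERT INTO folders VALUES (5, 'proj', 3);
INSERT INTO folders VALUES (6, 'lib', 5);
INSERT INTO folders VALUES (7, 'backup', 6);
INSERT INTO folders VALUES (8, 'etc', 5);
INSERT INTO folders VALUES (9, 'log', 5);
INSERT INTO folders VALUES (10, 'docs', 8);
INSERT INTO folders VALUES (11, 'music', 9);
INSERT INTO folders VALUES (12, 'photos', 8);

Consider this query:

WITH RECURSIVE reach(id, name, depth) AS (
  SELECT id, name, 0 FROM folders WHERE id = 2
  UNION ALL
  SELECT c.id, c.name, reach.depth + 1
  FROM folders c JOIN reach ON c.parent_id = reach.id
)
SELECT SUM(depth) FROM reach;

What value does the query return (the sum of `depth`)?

28

Base: id=2 (root) at depth 0.
Iteration 1: rows with parent_id in {2} -> home (id 3, depth 1).
Iteration 2: rows with parent_id in {3} -> proj (id 5, depth 2).
Iteration 3: rows with parent_id in {5} -> lib (id 6, depth 3), etc (id 8, depth 3), log (id 9, depth 3).
Iteration 4: rows with parent_id in {6,8,9} -> backup (id 7, depth 4), docs (id 10, depth 4), music (id 11, depth 4), photos (id 12, depth 4).
Iteration 5: no rows with parent_id in {7,10,11,12}; recursion stops.
SUM(depth) = 0 + 1 + 2 + 3 + 3 + 3 + 4 + 4 + 4 + 4 = 28.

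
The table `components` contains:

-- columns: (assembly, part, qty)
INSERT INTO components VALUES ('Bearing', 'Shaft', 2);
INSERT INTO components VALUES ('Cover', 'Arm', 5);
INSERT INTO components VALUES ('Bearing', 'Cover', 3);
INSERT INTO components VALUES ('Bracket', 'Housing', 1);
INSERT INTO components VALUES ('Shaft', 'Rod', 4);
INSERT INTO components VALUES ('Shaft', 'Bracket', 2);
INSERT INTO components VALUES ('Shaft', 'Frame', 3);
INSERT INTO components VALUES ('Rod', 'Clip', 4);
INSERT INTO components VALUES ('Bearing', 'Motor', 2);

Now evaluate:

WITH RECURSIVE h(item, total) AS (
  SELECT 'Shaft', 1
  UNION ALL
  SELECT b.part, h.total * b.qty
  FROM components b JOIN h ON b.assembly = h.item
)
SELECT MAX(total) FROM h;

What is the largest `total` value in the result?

Base: (Shaft, total=1).
Iteration 1: components of {Shaft} -> Bracket = 1*2 = 2, Frame = 1*3 = 3, Rod = 1*4 = 4.
Iteration 2: components of {Bracket,Frame,Rod} -> Clip = 4*4 = 16, Housing = 2*1 = 2.
Iteration 3: no further components; recursion stops.
total values: 1, 4, 3, 2, 16, 2; the maximum is 16.

16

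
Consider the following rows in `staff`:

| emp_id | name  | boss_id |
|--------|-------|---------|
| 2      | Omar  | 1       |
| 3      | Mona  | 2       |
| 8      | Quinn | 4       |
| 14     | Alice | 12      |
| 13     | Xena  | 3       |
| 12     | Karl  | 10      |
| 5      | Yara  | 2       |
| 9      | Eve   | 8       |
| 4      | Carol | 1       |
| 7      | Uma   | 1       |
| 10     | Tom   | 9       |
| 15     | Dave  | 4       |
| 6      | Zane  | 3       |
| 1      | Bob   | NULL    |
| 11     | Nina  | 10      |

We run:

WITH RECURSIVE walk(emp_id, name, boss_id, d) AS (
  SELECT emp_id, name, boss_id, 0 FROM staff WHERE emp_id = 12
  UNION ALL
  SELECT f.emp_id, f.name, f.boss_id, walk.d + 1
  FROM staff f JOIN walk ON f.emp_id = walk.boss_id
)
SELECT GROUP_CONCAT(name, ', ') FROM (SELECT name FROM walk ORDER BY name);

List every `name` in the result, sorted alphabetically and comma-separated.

Base: emp_id=12 (Karl), boss_id=10, d 0.
Iteration 1: join on emp_id=10 -> Tom (id 10, boss_id=9, d 1).
Iteration 2: join on emp_id=9 -> Eve (id 9, boss_id=8, d 2).
Iteration 3: join on emp_id=8 -> Quinn (id 8, boss_id=4, d 3).
Iteration 4: join on emp_id=4 -> Carol (id 4, boss_id=1, d 4).
Iteration 5: join on emp_id=1 -> Bob (id 1, boss_id=NULL, d 5).
Iteration 6: boss_id is NULL; no match; recursion stops.

Bob, Carol, Eve, Karl, Quinn, Tom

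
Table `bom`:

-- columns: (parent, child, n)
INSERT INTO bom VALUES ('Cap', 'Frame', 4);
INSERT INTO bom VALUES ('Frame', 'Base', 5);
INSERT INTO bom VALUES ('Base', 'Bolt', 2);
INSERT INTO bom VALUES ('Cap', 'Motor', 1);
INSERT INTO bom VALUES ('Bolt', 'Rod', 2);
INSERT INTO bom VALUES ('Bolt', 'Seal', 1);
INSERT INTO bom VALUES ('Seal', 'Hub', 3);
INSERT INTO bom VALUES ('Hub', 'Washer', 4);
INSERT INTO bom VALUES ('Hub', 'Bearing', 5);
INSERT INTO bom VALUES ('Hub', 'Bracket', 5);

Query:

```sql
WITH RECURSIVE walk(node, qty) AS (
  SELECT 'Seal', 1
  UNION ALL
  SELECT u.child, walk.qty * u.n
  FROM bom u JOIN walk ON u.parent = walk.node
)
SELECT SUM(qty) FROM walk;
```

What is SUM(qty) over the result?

46

Base: (Seal, qty=1).
Iteration 1: components of {Seal} -> Hub = 1*3 = 3.
Iteration 2: components of {Hub} -> Bearing = 3*5 = 15, Bracket = 3*5 = 15, Washer = 3*4 = 12.
Iteration 3: no further components; recursion stops.
SUM(qty) = 1 + 3 + 12 + 15 + 15 = 46.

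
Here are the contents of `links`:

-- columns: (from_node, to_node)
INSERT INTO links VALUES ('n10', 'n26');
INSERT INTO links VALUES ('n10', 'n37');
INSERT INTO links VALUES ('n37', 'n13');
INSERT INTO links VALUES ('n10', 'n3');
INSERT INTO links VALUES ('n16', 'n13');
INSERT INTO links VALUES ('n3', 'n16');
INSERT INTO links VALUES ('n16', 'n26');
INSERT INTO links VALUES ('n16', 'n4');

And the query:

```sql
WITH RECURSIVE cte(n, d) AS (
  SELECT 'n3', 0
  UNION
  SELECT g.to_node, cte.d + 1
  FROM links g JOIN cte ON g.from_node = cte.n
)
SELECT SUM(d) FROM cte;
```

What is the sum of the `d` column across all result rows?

Base: (n3, d=0).
Iteration 1: edges from {n3} -> (n16, d=1).
Iteration 2: edges from {n16} -> (n13, d=2), (n26, d=2), (n4, d=2).
Iteration 3: no outgoing edges from {n13,n26,n4}; recursion stops.
SUM(d) = 0 + 1 + 2 + 2 + 2 = 7.

7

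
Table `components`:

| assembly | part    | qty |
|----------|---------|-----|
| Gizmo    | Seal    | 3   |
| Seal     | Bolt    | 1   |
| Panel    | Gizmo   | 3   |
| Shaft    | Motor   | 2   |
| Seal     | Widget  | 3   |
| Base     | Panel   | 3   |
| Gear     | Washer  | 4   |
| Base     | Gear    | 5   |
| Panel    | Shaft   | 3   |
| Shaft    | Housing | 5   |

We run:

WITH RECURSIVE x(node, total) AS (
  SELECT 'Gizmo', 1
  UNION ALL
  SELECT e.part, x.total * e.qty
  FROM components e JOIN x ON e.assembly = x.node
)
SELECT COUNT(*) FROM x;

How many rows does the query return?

Base: (Gizmo, total=1).
Iteration 1: components of {Gizmo} -> Seal = 1*3 = 3.
Iteration 2: components of {Seal} -> Bolt = 3*1 = 3, Widget = 3*3 = 9.
Iteration 3: no further components; recursion stops.
Total rows emitted: 4.

4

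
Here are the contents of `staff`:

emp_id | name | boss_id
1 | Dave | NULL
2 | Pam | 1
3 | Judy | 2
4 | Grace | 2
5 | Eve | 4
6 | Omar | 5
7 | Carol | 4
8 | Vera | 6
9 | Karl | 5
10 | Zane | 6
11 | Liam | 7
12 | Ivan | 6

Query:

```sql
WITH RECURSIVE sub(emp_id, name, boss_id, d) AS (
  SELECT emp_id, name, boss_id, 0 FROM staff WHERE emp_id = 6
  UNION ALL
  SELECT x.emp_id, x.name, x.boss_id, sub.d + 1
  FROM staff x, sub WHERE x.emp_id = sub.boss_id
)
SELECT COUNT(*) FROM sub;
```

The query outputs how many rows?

Base: emp_id=6 (Omar), boss_id=5, d 0.
Iteration 1: join on emp_id=5 -> Eve (id 5, boss_id=4, d 1).
Iteration 2: join on emp_id=4 -> Grace (id 4, boss_id=2, d 2).
Iteration 3: join on emp_id=2 -> Pam (id 2, boss_id=1, d 3).
Iteration 4: join on emp_id=1 -> Dave (id 1, boss_id=NULL, d 4).
Iteration 5: boss_id is NULL; no match; recursion stops.
Total rows emitted: 5.

5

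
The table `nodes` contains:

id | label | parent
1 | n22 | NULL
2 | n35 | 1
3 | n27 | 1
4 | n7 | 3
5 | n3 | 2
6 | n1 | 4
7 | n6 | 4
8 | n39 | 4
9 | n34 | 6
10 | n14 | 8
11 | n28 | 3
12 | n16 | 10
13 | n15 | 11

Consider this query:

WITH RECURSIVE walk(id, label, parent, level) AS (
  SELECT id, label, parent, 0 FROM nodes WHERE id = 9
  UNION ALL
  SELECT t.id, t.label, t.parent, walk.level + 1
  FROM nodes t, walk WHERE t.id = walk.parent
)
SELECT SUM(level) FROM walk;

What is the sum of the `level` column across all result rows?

10

Base: id=9 (n34), parent=6, level 0.
Iteration 1: join on id=6 -> n1 (id 6, parent=4, level 1).
Iteration 2: join on id=4 -> n7 (id 4, parent=3, level 2).
Iteration 3: join on id=3 -> n27 (id 3, parent=1, level 3).
Iteration 4: join on id=1 -> n22 (id 1, parent=NULL, level 4).
Iteration 5: parent is NULL; no match; recursion stops.
SUM(level) = 0 + 1 + 2 + 3 + 4 = 10.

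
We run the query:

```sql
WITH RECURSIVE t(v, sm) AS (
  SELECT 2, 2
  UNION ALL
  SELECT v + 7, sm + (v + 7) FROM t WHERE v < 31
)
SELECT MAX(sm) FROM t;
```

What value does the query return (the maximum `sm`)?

Base: v=2, sm=2.
Iteration 1: 2 < 31 holds -> v = 2 + 7 = 9, sm = 2 + 9 = 11.
Iteration 2: 9 < 31 holds -> v = 9 + 7 = 16, sm = 11 + 16 = 27.
Iteration 3: 16 < 31 holds -> v = 16 + 7 = 23, sm = 27 + 23 = 50.
Iteration 4: 23 < 31 holds -> v = 23 + 7 = 30, sm = 50 + 30 = 80.
Iteration 5: 30 < 31 holds -> v = 30 + 7 = 37, sm = 80 + 37 = 117.
Iteration 6: 37 < 31 fails; recursion stops.
sm values: 2, 11, 27, 50, 80, 117; the maximum is 117.

117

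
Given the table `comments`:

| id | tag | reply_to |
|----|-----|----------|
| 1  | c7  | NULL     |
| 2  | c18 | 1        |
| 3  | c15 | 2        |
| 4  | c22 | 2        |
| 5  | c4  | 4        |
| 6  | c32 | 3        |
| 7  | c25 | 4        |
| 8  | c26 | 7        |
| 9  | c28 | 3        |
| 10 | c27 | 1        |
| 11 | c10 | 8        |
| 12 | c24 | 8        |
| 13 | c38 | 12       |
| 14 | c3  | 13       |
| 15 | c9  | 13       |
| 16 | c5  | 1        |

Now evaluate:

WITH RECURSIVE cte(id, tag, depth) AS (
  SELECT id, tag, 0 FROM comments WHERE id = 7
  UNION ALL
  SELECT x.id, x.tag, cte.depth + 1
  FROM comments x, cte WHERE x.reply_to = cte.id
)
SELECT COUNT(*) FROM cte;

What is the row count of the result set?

7

Base: id=7 (c25) at depth 0.
Iteration 1: rows with reply_to in {7} -> c26 (id 8, depth 1).
Iteration 2: rows with reply_to in {8} -> c10 (id 11, depth 2), c24 (id 12, depth 2).
Iteration 3: rows with reply_to in {11,12} -> c38 (id 13, depth 3).
Iteration 4: rows with reply_to in {13} -> c3 (id 14, depth 4), c9 (id 15, depth 4).
Iteration 5: no rows with reply_to in {14,15}; recursion stops.
Total rows emitted: 7.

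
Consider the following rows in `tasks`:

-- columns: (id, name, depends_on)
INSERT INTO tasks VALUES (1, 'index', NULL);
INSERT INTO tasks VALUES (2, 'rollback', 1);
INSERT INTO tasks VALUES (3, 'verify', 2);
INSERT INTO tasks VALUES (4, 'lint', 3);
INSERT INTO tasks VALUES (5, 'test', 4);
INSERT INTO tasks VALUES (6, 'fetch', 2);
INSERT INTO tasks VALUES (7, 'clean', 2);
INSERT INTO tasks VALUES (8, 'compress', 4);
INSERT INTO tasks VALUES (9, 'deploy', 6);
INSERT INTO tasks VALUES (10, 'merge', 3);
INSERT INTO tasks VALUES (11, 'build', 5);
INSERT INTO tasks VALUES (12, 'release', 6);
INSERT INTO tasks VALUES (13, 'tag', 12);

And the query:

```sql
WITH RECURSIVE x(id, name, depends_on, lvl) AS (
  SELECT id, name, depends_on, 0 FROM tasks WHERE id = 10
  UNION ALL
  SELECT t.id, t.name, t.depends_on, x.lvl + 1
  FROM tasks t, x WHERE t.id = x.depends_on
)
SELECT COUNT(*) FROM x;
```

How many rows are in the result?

4

Base: id=10 (merge), depends_on=3, lvl 0.
Iteration 1: join on id=3 -> verify (id 3, depends_on=2, lvl 1).
Iteration 2: join on id=2 -> rollback (id 2, depends_on=1, lvl 2).
Iteration 3: join on id=1 -> index (id 1, depends_on=NULL, lvl 3).
Iteration 4: depends_on is NULL; no match; recursion stops.
Total rows emitted: 4.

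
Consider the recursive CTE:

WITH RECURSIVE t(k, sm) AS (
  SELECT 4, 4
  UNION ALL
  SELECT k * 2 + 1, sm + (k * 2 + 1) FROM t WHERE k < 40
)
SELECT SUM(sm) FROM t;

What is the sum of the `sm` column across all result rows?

Base: k=4, sm=4.
Iteration 1: 4 < 40 holds -> k = 4 * 2 + 1 = 9, sm = 4 + 9 = 13.
Iteration 2: 9 < 40 holds -> k = 9 * 2 + 1 = 19, sm = 13 + 19 = 32.
Iteration 3: 19 < 40 holds -> k = 19 * 2 + 1 = 39, sm = 32 + 39 = 71.
Iteration 4: 39 < 40 holds -> k = 39 * 2 + 1 = 79, sm = 71 + 79 = 150.
Iteration 5: 79 < 40 fails; recursion stops.
SUM(sm) = 4 + 13 + 32 + 71 + 150 = 270.

270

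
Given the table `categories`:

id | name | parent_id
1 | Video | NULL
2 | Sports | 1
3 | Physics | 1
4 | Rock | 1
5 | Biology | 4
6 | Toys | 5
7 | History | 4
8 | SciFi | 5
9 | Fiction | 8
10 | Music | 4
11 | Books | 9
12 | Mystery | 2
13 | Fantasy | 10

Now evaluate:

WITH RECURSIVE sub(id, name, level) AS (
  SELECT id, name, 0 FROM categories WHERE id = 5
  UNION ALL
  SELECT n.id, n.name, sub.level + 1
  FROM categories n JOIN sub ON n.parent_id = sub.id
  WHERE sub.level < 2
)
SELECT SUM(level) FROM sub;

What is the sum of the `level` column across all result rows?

4

Base: id=5 (Biology) at level 0.
Iteration 1: rows with parent_id in {5} -> Toys (id 6, level 1), SciFi (id 8, level 1).
Iteration 2: rows with parent_id in {6,8} -> Fiction (id 9, level 2).
Iteration 3: level < 2 fails for all current rows; recursion stops.
SUM(level) = 0 + 1 + 1 + 2 = 4.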